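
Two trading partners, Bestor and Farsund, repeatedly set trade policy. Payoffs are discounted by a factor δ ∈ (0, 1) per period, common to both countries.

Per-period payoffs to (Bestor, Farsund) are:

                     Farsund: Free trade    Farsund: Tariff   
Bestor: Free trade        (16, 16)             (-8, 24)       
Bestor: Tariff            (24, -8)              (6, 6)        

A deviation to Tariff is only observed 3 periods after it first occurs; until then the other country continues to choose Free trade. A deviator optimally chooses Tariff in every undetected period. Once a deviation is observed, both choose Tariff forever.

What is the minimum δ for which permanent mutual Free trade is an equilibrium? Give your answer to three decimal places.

0.763

Deviating for the 3 undetected periods gains 24−16 = 8 per period over cooperation, then loses 16−6 = 10 per period forever once punishment starts.
Gain: 8(1 + δ + … + δ^2); loss: 10·δ^3/(1−δ).
No profitable deviation ⇔ 8(1−δ^3) ≤ 10·δ^3, i.e. δ^3 ≥ 8/(8+10) = 4/9.
Hence δ ≥ (4/9)^(1/3) ≈ 0.763.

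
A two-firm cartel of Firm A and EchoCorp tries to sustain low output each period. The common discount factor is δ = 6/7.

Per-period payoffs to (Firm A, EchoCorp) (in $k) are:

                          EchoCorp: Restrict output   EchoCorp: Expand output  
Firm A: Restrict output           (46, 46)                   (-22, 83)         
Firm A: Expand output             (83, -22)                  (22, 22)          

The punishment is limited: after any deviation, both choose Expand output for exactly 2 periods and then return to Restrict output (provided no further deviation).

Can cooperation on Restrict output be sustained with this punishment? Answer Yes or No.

Yes

Comparing payoff streams over the 3 periods until play realigns: cooperate → 46(1+δ+…+δ^2); deviate → 83 + 22(δ+…+δ^2).
Cooperation is sustained iff (46−22)(δ+…+δ^2) ≥ 83−46.
δ+…+δ^2 = 6/7·(1−(6/7)^2)/(1−6/7) = 1.5918, and (83−46)/(46−22) = 1.5417.
1.5918 ≥ 1.5417, so cooperation is sustainable.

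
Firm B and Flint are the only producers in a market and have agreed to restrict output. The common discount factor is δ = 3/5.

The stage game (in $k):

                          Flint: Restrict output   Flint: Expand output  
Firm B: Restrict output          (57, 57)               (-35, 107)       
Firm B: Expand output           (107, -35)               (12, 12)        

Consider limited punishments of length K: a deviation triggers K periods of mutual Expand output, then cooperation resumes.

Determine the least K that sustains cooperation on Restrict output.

IC: δ(1−δ^K)/(1−δ) ≥ (107−57)/(57−12) = 10/9.
With δ = 3/5: need 1 − δ^K ≥ 10/9·(1−3/5)/(3/5), i.e. δ^K ≤ 0.2593.
Since (3/5)^2 = 0.3600 and (3/5)^3 = 0.2160, the smallest such K is 3.

3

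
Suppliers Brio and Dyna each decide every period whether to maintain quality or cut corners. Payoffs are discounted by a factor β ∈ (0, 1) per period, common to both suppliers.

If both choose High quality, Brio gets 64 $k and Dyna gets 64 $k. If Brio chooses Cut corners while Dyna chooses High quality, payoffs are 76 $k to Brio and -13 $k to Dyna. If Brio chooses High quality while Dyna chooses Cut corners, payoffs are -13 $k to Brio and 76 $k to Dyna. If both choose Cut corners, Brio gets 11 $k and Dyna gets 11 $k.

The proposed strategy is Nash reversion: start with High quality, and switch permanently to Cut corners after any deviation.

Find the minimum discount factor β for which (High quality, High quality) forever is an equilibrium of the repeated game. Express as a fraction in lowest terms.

64/(1−β) ≥ 76 + 11β/(1−β)
64 ≥ 76 − 65β
β ≥ 12/65.

12/65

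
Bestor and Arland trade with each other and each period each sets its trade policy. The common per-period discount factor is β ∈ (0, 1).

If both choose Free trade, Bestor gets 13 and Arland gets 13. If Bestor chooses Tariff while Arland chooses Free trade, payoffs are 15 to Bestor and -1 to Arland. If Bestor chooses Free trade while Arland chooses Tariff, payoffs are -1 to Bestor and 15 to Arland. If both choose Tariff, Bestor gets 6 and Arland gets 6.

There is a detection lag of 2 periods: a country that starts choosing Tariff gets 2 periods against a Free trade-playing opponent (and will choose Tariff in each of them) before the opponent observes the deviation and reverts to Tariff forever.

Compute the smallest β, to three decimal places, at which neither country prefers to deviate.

0.471

Deviating for the 2 undetected periods gains 15−13 = 2 per period over cooperation, then loses 13−6 = 7 per period forever once punishment starts.
Gain: 2(1 + β + … + β^1); loss: 7·β^2/(1−β).
No profitable deviation ⇔ 2(1−β^2) ≤ 7·β^2, i.e. β^2 ≥ 2/(2+7) = 2/9.
Hence β ≥ (2/9)^(1/2) ≈ 0.471.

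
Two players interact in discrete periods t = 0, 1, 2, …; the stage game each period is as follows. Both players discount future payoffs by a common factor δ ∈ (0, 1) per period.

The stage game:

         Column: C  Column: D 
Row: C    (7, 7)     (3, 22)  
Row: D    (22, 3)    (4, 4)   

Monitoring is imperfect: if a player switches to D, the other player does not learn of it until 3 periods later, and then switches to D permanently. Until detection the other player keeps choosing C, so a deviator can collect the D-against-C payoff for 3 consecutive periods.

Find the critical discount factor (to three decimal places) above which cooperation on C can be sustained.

0.941

The best deviation is to choose D for all 3 undetected periods, earning 22 each, then 4 forever once detected.
Deviation value: 22(1−δ^3)/(1−δ) + 4δ^3/(1−δ); cooperation value: 7/(1−δ).
IC: 7 ≥ 22(1−δ^3) + 4δ^3 = 22 − 18δ^3.
So δ^3 ≥ 15/18 = 5/6, giving δ ≥ (5/6)^(1/3) ≈ 0.941.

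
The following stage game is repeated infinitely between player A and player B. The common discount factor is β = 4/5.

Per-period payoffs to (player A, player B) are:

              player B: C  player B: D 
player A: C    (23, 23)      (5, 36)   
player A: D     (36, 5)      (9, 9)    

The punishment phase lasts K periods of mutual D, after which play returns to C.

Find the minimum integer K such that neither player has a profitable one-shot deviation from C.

2

Need Σ_{k=1}^{K} β^k ≥ (36−23)/(23−9) = 0.9286 at β = 4/5.
At K = 1 the sum is 0.8000 < 0.9286; at K = 2 it is 1.4400 ≥ 0.9286.
So the minimum punishment length is K = 2.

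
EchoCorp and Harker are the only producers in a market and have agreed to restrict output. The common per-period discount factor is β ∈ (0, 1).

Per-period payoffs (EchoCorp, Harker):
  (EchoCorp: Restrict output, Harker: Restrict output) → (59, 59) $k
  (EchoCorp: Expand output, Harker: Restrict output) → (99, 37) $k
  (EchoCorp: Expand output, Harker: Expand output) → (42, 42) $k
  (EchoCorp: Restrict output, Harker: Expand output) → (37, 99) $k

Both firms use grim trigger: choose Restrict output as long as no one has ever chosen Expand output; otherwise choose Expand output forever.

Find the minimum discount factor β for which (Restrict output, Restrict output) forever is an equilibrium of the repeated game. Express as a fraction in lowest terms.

59/(1−β) ≥ 99 + 42β/(1−β)
59 ≥ 99 − 57β
β ≥ 40/57.

40/57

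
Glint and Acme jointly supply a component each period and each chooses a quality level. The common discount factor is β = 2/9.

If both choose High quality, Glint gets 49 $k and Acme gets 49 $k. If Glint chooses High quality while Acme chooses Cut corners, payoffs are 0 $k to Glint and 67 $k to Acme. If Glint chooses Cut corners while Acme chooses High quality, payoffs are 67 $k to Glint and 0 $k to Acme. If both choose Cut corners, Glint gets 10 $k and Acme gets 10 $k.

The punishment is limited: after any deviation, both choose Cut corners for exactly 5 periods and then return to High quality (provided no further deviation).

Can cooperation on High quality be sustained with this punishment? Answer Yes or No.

No

A one-shot deviation gives 67 now, then 10 for 5 periods, then back to 49.
Gain from deviating: (67−49) today; loss: (49−10) in each of the next 5 periods.
No-deviation condition: (49−10)(β+…+β^5) ≥ 67−49, i.e. β+…+β^5 ≥ 6/13.
At β = 2/9: β+…+β^5 = 0.2856 < 0.4615.
So cooperation is not sustainable.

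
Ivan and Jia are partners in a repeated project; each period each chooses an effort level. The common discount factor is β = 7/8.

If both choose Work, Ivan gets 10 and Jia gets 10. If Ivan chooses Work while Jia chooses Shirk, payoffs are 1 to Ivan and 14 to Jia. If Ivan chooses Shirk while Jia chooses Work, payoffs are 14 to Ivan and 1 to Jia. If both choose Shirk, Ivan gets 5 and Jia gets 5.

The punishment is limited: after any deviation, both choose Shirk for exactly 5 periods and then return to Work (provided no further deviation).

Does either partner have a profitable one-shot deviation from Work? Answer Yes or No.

No

A one-shot deviation gives 14 now, then 5 for 5 periods, then back to 10.
Gain from deviating: (14−10) today; loss: (10−5) in each of the next 5 periods.
No-deviation condition: (10−5)(β+…+β^5) ≥ 14−10, i.e. β+…+β^5 ≥ 4/5.
At β = 7/8: β+…+β^5 = 3.4096 ≥ 0.8000.
So cooperation is sustainable.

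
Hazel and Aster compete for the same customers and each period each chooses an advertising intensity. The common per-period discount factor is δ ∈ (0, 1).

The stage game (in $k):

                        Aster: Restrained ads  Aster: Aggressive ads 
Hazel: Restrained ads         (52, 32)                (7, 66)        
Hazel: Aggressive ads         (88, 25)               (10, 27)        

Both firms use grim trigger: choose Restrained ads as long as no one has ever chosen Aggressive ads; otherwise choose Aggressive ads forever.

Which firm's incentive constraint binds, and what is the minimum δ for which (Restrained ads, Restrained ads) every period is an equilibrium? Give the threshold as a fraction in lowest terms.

Aster; δ ≥ 34/39

For Hazel: deviation gain 88−52 = 36, per-period punishment loss 52−10 = 42. IC gives δ ≥ 36/78 = 6/13.
For Aster: gain 34, loss 5 per period, so δ ≥ 34/39.
The tighter constraint is Aster's, so cooperation needs δ ≥ 34/39.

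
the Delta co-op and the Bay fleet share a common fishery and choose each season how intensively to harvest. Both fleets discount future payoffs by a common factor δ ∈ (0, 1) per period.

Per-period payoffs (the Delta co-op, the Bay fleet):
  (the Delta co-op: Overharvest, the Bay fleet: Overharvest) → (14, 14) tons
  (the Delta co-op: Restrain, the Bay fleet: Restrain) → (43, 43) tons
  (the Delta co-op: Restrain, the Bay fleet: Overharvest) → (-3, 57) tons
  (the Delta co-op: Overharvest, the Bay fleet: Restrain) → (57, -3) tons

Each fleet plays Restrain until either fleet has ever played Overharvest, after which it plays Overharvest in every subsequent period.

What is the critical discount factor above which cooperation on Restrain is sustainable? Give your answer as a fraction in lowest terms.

14/43

One-period gain from deviating is 57 − 43 = 14. The loss is 43 − 14 = 29 in every subsequent period, with present value 29·δ/(1−δ).
Deviation is unprofitable when 29·δ/(1−δ) ≥ 14, i.e. δ/(1−δ) ≥ 14/29.
Equivalently δ ≥ 14/(14+29) = 14/43.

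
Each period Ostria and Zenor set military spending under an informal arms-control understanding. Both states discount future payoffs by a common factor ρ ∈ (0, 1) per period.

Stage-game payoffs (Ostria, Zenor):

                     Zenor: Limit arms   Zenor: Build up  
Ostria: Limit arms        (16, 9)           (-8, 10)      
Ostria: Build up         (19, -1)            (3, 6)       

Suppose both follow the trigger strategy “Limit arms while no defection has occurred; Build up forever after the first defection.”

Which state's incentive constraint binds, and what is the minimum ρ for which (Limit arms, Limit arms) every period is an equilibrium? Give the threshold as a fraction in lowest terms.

For Ostria: deviation gain 19−16 = 3, per-period punishment loss 16−3 = 13. IC gives ρ ≥ 3/16.
For Zenor: gain 1, loss 3 per period, so ρ ≥ 1/4.
The tighter constraint is Zenor's, so cooperation needs ρ ≥ 1/4.

Zenor; ρ ≥ 1/4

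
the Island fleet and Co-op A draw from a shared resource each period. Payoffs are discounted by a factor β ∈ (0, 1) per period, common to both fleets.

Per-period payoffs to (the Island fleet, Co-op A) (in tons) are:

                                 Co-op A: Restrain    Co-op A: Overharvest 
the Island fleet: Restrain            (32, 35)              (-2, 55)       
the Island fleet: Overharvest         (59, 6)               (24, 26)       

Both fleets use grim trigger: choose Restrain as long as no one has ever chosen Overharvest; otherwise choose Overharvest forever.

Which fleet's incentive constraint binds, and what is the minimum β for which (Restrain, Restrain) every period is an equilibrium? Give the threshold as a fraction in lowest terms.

the Island fleet: cooperation gives 32 each period; deviation gives 59 once then 24 forever.
  32/(1−β) ≥ 59 + 24β/(1−β) ⇒ β ≥ 27/35.
Co-op A: cooperation gives 35 each period; deviation gives 55 once then 26 forever.
  β ≥ 20/29.
Both must hold, so the binding constraint is the Island fleet's: β ≥ 27/35.

the Island fleet; β ≥ 27/35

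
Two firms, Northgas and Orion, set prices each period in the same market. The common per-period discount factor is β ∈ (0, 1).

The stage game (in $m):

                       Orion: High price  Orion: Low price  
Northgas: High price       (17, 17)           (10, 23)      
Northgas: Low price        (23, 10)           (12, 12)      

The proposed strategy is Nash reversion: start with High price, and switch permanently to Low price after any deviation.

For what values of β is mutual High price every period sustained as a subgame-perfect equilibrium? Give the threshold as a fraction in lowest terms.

6/11

17/(1−β) ≥ 23 + 12β/(1−β)
17 ≥ 23 − 11β
β ≥ 6/11.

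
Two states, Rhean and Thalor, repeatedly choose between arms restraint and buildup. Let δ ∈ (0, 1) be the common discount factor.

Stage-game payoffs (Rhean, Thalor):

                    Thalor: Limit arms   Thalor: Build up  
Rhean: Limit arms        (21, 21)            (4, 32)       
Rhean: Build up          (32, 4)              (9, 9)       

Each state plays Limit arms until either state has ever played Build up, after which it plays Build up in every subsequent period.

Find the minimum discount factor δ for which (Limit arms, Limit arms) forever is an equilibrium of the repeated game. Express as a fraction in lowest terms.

Cooperation forever yields 21 each period: 21/(1−δ).
Deviating yields 32 once, then 9 forever: 32 + 9δ/(1−δ).
No profitable deviation requires 21/(1−δ) ≥ 32 + 9δ/(1−δ).
Multiplying by (1−δ): 21 ≥ 32(1−δ) + 9δ = 32 − 23δ.
So 23δ ≥ 11, i.e. δ ≥ 11/23.

11/23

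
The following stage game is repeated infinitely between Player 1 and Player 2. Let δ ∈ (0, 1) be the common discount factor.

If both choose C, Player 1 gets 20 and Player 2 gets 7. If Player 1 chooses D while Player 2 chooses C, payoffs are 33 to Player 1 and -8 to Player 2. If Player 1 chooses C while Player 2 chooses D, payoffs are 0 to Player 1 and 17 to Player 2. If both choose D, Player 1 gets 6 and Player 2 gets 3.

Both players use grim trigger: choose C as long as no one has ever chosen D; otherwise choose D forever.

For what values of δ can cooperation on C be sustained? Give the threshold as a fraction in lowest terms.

Player 1: cooperation gives 20 each period; deviation gives 33 once then 6 forever.
  20/(1−δ) ≥ 33 + 6δ/(1−δ) ⇒ δ ≥ 13/27.
Player 2: cooperation gives 7 each period; deviation gives 17 once then 3 forever.
  δ ≥ 10/14 = 5/7.
Both must hold, so the binding constraint is Player 2's: δ ≥ 5/7.

5/7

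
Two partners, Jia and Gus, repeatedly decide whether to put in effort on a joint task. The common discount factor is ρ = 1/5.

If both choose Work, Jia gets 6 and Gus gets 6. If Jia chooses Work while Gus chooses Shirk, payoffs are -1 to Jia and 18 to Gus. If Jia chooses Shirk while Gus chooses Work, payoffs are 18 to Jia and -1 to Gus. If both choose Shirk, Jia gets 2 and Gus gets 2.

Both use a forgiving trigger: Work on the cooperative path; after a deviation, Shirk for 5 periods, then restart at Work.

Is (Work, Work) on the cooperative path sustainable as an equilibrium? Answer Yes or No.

No

Comparing payoff streams over the 6 periods until play realigns: cooperate → 6(1+ρ+…+ρ^5); deviate → 18 + 2(ρ+…+ρ^5).
Cooperation is sustained iff (6−2)(ρ+…+ρ^5) ≥ 18−6.
ρ+…+ρ^5 = 1/5·(1−(1/5)^5)/(1−1/5) = 0.2499, and (18−6)/(6−2) = 3.0000.
0.2499 < 3.0000, so cooperation is not sustainable.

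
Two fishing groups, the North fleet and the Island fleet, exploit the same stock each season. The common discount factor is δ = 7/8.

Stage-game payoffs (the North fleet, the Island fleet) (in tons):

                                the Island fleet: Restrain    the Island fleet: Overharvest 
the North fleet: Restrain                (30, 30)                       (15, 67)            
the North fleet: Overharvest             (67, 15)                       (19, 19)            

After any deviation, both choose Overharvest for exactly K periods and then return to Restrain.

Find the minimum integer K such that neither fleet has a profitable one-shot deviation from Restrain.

No profitable deviation requires (30−19)(δ+…+δ^K) ≥ 67−30, i.e. δ+…+δ^K ≥ 37/11 ≈ 3.3636.
With δ = 7/8, the partial sums are K=1: 0.8750, K=2: 1.6406, K=3: 2.3105, K=4: 2.8967, K=5: 3.4096.
K = 5 is the first length at which the sum reaches 3.3636.

5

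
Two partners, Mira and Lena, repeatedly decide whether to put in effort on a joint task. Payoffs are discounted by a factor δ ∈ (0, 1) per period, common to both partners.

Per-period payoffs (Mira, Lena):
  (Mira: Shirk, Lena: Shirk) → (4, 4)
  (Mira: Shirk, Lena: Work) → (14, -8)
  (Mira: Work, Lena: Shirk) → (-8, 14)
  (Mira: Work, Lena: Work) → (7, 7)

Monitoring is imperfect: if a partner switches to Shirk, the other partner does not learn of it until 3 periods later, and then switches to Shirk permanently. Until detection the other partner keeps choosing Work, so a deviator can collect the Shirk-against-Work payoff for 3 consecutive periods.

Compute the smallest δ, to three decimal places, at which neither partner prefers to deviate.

0.888

The best deviation is to choose Shirk for all 3 undetected periods, earning 14 each, then 4 forever once detected.
Deviation value: 14(1−δ^3)/(1−δ) + 4δ^3/(1−δ); cooperation value: 7/(1−δ).
IC: 7 ≥ 14(1−δ^3) + 4δ^3 = 14 − 10δ^3.
So δ^3 ≥ 7/10, giving δ ≥ (7/10)^(1/3) ≈ 0.888.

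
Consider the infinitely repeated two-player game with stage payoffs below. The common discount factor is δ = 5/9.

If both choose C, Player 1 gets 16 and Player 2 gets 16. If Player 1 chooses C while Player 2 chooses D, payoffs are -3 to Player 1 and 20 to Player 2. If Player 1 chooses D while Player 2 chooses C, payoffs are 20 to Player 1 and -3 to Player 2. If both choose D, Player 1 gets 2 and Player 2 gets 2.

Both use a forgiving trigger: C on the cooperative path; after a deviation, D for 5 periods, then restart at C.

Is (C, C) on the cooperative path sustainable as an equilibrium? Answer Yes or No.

IC: δ+…+δ^5 ≥ (20−16)/(16−2) = 2/7.
At δ = 5/9: partial sum = 1.1838 ≥ 0.2857. Cooperation sustainable.

Yes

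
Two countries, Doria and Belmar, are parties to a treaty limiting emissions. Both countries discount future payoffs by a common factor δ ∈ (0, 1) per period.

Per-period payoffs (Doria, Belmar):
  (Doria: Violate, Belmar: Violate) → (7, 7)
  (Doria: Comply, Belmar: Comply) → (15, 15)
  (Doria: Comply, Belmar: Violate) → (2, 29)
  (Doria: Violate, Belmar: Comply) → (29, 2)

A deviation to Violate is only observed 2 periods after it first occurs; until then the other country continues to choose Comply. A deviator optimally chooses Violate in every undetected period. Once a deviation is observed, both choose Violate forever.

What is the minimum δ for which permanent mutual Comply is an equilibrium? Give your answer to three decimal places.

0.798

Deviating for the 2 undetected periods gains 29−15 = 14 per period over cooperation, then loses 15−7 = 8 per period forever once punishment starts.
Gain: 14(1 + δ + … + δ^1); loss: 8·δ^2/(1−δ).
No profitable deviation ⇔ 14(1−δ^2) ≤ 8·δ^2, i.e. δ^2 ≥ 14/(14+8) = 7/11.
Hence δ ≥ (7/11)^(1/2) ≈ 0.798.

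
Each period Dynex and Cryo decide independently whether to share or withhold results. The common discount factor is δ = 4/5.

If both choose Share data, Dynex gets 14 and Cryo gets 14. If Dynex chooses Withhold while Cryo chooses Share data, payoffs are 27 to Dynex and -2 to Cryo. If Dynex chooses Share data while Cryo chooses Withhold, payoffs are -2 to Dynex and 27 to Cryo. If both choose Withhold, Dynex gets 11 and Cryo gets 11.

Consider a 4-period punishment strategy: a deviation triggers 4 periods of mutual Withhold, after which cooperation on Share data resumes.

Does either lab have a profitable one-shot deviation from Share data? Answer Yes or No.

Yes

A one-shot deviation gives 27 now, then 11 for 4 periods, then back to 14.
Gain from deviating: (27−14) today; loss: (14−11) in each of the next 4 periods.
No-deviation condition: (14−11)(δ+…+δ^4) ≥ 27−14, i.e. δ+…+δ^4 ≥ 13/3.
At δ = 4/5: δ+…+δ^4 = 2.3616 < 4.3333.
So cooperation is not sustainable.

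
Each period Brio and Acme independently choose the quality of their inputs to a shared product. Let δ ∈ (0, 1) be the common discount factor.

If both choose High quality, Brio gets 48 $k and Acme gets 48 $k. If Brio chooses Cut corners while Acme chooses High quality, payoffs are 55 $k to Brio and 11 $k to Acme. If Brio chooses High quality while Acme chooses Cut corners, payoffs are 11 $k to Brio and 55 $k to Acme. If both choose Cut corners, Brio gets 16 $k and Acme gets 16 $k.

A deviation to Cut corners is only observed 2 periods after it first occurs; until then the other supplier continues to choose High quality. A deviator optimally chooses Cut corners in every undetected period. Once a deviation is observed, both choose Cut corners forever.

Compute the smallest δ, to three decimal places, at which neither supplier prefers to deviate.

Deviating for the 2 undetected periods gains 55−48 = 7 per period over cooperation, then loses 48−16 = 32 per period forever once punishment starts.
Gain: 7(1 + δ + … + δ^1); loss: 32·δ^2/(1−δ).
No profitable deviation ⇔ 7(1−δ^2) ≤ 32·δ^2, i.e. δ^2 ≥ 7/(7+32) = 7/39.
Hence δ ≥ (7/39)^(1/2) ≈ 0.424.

0.424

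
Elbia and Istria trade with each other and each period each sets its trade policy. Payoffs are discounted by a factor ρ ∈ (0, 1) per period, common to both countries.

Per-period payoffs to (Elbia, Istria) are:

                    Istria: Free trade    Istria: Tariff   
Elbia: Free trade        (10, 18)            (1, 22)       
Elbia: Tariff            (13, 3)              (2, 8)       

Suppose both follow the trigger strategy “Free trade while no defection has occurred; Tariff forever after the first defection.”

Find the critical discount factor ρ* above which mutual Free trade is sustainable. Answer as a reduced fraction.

For Elbia: deviation gain 13−10 = 3, per-period punishment loss 10−2 = 8. IC gives ρ ≥ 3/11.
For Istria: gain 4, loss 10 per period, so ρ ≥ 4/14 = 2/7.
The tighter constraint is Istria's, so cooperation needs ρ ≥ 2/7.

2/7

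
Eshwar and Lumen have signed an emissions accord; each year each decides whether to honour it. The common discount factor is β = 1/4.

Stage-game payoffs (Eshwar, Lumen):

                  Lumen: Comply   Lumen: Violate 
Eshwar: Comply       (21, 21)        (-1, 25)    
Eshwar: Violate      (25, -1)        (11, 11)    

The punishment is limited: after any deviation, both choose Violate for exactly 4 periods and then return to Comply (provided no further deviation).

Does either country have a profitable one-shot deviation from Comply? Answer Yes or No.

Yes

A one-shot deviation gives 25 now, then 11 for 4 periods, then back to 21.
Gain from deviating: (25−21) today; loss: (21−11) in each of the next 4 periods.
No-deviation condition: (21−11)(β+…+β^4) ≥ 25−21, i.e. β+…+β^4 ≥ 2/5.
At β = 1/4: β+…+β^4 = 0.3320 < 0.4000.
So cooperation is not sustainable.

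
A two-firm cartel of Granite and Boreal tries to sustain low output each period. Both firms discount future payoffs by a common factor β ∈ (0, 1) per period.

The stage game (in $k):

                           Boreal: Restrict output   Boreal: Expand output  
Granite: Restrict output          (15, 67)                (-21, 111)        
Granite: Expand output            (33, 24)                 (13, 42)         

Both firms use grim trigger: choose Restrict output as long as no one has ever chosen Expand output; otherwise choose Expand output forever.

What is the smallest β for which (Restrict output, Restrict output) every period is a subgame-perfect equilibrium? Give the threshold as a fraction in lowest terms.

9/10

For Granite: deviation gain 33−15 = 18, per-period punishment loss 15−13 = 2. IC gives β ≥ 18/20 = 9/10.
For Boreal: gain 44, loss 25 per period, so β ≥ 44/69.
The tighter constraint is Granite's, so cooperation needs β ≥ 9/10.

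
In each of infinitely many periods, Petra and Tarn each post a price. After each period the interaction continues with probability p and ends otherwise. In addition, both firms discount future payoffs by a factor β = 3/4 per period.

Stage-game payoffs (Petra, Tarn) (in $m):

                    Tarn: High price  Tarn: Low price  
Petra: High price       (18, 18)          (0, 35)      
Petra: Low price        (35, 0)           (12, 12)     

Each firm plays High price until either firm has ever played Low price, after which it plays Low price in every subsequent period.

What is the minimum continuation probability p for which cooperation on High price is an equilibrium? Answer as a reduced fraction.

With continuation probability p and discount β, the effective per-period discount factor is βp.
Grim-trigger IC: βp ≥ (35−18)/(35−12) = 17/23.
So p ≥ (17/23)/(3/4) = 68/69.

68/69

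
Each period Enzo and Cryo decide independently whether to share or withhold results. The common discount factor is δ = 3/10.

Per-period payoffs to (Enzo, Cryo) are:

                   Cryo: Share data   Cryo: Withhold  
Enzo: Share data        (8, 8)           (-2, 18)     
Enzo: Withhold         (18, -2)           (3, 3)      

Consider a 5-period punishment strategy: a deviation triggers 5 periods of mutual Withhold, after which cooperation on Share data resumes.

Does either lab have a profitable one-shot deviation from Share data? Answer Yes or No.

Yes

A one-shot deviation gives 18 now, then 3 for 5 periods, then back to 8.
Gain from deviating: (18−8) today; loss: (8−3) in each of the next 5 periods.
No-deviation condition: (8−3)(δ+…+δ^5) ≥ 18−8, i.e. δ+…+δ^5 ≥ 2.
At δ = 3/10: δ+…+δ^5 = 0.4275 < 2.0000.
So cooperation is not sustainable.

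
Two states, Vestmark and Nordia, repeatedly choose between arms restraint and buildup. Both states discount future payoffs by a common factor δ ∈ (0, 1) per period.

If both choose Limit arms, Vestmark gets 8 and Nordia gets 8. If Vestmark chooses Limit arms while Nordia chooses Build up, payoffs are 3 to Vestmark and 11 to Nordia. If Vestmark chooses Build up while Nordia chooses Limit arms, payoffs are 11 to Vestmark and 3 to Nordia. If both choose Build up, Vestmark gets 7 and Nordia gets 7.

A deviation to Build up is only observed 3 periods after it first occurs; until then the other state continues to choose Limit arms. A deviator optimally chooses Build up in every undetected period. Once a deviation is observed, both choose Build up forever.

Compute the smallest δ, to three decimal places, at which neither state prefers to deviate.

0.909

A deviator earns 11 for 3 periods, then 7 forever; cooperating earns 8 forever. Multiplying the IC by (1−δ):
8 ≥ 11(1−δ^3) + 7δ^3, so 4·δ^3 ≥ 3 and δ^3 ≥ 3/4.
δ ≥ (3/4)^(1/3) ≈ 0.909.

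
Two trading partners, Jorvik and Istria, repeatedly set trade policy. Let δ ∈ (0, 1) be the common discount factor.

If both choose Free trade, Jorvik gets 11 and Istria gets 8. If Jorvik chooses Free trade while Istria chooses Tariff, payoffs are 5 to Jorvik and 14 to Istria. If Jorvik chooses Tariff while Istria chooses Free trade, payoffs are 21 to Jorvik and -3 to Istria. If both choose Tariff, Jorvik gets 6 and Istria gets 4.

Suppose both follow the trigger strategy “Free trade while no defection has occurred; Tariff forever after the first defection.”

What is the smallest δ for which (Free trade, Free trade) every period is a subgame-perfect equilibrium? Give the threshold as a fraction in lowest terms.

Jorvik's threshold: (21−11)/(21−6) = 2/3.
Istria's threshold: (14−8)/(14−4) = 3/5.
2/3 > 3/5, so Jorvik binds and δ* = 2/3.

2/3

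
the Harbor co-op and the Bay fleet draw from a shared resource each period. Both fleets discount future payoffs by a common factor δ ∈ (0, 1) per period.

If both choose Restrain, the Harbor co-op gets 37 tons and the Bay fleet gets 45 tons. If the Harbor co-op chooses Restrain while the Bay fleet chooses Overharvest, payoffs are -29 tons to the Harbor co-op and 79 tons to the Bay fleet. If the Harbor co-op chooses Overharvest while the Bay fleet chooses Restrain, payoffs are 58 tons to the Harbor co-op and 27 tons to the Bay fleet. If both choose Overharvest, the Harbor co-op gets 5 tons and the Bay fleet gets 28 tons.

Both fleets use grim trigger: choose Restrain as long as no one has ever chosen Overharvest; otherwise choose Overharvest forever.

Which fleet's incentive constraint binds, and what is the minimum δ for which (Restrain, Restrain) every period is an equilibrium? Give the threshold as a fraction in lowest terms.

the Bay fleet; δ ≥ 2/3

the Harbor co-op: cooperation gives 37 each period; deviation gives 58 once then 5 forever.
  37/(1−δ) ≥ 58 + 5δ/(1−δ) ⇒ δ ≥ 21/53.
the Bay fleet: cooperation gives 45 each period; deviation gives 79 once then 28 forever.
  δ ≥ 34/51 = 2/3.
Both must hold, so the binding constraint is the Bay fleet's: δ ≥ 2/3.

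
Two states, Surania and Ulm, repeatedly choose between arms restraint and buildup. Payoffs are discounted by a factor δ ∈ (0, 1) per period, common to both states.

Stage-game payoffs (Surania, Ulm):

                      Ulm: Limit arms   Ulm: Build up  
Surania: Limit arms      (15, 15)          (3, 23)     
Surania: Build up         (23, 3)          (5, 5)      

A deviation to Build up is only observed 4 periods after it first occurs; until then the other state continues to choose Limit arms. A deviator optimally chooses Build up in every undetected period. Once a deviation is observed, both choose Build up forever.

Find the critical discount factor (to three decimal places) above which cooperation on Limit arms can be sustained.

A deviator earns 23 for 4 periods, then 5 forever; cooperating earns 15 forever. Multiplying the IC by (1−δ):
15 ≥ 23(1−δ^4) + 5δ^4, so 18·δ^4 ≥ 8 and δ^4 ≥ 4/9.
δ ≥ (4/9)^(1/4) ≈ 0.816.

0.816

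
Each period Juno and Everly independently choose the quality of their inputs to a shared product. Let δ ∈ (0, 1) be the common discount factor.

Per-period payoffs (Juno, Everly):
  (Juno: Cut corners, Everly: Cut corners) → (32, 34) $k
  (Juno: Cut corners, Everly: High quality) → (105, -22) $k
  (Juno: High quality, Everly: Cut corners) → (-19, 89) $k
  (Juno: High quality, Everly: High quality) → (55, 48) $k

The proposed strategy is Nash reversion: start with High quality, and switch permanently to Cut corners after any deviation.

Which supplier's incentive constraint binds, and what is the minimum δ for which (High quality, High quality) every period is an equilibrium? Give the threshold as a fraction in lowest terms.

Everly; δ ≥ 41/55

For Juno: deviation gain 105−55 = 50, per-period punishment loss 55−32 = 23. IC gives δ ≥ 50/73.
For Everly: gain 41, loss 14 per period, so δ ≥ 41/55.
The tighter constraint is Everly's, so cooperation needs δ ≥ 41/55.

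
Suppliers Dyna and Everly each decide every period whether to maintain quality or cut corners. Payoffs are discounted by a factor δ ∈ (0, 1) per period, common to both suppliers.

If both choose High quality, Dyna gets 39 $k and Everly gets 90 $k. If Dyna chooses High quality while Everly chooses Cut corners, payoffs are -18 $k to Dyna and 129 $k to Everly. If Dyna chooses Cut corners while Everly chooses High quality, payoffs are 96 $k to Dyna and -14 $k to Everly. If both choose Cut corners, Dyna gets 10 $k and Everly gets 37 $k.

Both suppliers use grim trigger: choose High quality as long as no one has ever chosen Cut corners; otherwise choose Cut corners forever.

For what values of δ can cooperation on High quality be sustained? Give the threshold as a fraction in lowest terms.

57/86

Dyna: cooperation gives 39 each period; deviation gives 96 once then 10 forever.
  39/(1−δ) ≥ 96 + 10δ/(1−δ) ⇒ δ ≥ 57/86.
Everly: cooperation gives 90 each period; deviation gives 129 once then 37 forever.
  δ ≥ 39/92.
Both must hold, so the binding constraint is Dyna's: δ ≥ 57/86.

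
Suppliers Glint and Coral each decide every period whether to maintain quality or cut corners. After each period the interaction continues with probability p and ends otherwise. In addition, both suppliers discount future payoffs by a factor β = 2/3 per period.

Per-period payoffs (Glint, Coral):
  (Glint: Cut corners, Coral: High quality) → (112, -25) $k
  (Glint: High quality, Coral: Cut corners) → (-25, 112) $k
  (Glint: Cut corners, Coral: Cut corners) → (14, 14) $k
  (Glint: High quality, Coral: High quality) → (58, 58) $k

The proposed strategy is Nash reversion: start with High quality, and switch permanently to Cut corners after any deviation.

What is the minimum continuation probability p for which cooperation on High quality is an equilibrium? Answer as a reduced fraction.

81/98

With continuation probability p and discount β, the effective per-period discount factor is βp.
Grim-trigger IC: βp ≥ (112−58)/(112−14) = 27/49.
So p ≥ (27/49)/(2/3) = 81/98.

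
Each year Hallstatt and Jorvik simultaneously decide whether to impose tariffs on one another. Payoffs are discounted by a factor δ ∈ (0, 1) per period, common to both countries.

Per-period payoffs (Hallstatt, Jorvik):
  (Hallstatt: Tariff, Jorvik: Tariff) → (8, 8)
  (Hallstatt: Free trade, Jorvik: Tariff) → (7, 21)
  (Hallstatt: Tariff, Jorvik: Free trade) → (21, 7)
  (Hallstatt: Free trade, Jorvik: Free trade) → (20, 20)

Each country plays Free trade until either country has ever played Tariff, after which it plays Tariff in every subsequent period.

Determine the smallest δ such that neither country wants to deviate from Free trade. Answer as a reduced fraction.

1/13

20/(1−δ) ≥ 21 + 8δ/(1−δ)
20 ≥ 21 − 13δ
δ ≥ 1/13.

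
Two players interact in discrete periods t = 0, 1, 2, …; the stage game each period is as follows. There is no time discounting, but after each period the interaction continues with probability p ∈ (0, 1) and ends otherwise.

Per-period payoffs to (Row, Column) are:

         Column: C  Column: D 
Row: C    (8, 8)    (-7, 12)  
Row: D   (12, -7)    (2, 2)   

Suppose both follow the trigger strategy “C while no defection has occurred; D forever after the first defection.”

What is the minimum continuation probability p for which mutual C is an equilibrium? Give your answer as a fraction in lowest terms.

Expected cooperation value is 8 + p·8 + p²·8 + … = 8/(1−p); deviation gives 12 + p·2/(1−p).
8 ≥ 12(1−p) + 2p ⇒ 10p ≥ 4 ⇒ p ≥ 4/10 = 2/5.

2/5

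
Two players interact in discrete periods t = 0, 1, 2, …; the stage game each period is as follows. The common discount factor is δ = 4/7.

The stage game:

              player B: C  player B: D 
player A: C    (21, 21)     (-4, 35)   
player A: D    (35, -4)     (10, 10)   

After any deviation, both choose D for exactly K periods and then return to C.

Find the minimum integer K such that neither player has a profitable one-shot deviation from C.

IC: δ(1−δ^K)/(1−δ) ≥ (35−21)/(21−10) = 14/11.
With δ = 4/7: need 1 − δ^K ≥ 14/11·(1−4/7)/(4/7), i.e. δ^K ≤ 0.0455.
Since (4/7)^5 = 0.0609 and (4/7)^6 = 0.0348, the smallest such K is 6.

6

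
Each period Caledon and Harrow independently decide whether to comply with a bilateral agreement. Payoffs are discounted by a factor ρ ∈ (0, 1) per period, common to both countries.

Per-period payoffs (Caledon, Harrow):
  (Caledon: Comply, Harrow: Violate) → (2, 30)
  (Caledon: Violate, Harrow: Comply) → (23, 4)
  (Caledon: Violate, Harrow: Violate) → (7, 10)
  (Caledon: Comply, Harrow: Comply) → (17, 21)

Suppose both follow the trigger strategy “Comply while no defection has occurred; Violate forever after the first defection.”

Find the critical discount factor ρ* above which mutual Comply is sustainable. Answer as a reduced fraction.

9/20

Caledon: cooperation gives 17 each period; deviation gives 23 once then 7 forever.
  17/(1−ρ) ≥ 23 + 7ρ/(1−ρ) ⇒ ρ ≥ 6/16 = 3/8.
Harrow: cooperation gives 21 each period; deviation gives 30 once then 10 forever.
  ρ ≥ 9/20.
Both must hold, so the binding constraint is Harrow's: ρ ≥ 9/20.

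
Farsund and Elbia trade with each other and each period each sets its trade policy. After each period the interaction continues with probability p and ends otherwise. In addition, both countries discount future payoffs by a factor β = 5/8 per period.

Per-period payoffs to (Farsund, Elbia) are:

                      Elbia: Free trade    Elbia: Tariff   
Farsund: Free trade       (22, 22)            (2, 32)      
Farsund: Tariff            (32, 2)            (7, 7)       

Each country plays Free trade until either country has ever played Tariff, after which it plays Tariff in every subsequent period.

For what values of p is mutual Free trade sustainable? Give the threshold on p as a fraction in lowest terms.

With continuation probability p and discount β, the effective per-period discount factor is βp.
Grim-trigger IC: βp ≥ (32−22)/(32−7) = 2/5.
So p ≥ (2/5)/(5/8) = 16/25.

16/25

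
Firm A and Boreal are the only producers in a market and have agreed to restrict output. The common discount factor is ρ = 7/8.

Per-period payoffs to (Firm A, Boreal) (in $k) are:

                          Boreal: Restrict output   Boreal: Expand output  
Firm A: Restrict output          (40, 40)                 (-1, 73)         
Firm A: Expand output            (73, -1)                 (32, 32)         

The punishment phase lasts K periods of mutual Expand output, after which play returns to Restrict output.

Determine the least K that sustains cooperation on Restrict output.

No profitable deviation requires (40−32)(ρ+…+ρ^K) ≥ 73−40, i.e. ρ+…+ρ^K ≥ 33/8 ≈ 4.1250.
With ρ = 7/8, the partial sums are K=1: 0.8750, K=2: 1.6406, …, K=5: 3.4096, K=6: 3.8584, K=7: 4.2511.
K = 7 is the first length at which the sum reaches 4.1250.

7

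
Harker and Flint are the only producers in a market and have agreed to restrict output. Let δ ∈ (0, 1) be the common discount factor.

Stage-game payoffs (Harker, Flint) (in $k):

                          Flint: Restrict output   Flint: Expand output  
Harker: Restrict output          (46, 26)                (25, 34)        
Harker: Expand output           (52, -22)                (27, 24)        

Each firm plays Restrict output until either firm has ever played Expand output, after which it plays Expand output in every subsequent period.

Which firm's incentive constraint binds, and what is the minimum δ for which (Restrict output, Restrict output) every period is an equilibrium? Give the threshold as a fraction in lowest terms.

For Harker: deviation gain 52−46 = 6, per-period punishment loss 46−27 = 19. IC gives δ ≥ 6/25.
For Flint: gain 8, loss 2 per period, so δ ≥ 8/10 = 4/5.
The tighter constraint is Flint's, so cooperation needs δ ≥ 4/5.

Flint; δ ≥ 4/5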